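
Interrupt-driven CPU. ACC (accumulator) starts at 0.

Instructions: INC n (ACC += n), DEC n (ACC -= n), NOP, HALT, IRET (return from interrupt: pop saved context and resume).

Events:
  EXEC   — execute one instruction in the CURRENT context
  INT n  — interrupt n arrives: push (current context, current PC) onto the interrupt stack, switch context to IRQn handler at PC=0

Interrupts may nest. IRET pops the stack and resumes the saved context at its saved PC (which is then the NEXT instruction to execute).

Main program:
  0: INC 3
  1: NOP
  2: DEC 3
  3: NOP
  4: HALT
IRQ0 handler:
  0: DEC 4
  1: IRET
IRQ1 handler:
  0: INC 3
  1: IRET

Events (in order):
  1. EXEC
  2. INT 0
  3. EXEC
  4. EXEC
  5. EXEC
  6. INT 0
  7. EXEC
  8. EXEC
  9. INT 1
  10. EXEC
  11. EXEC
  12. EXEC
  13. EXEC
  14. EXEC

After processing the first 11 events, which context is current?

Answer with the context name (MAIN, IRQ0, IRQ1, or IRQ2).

Event 1 (EXEC): [MAIN] PC=0: INC 3 -> ACC=3
Event 2 (INT 0): INT 0 arrives: push (MAIN, PC=1), enter IRQ0 at PC=0 (depth now 1)
Event 3 (EXEC): [IRQ0] PC=0: DEC 4 -> ACC=-1
Event 4 (EXEC): [IRQ0] PC=1: IRET -> resume MAIN at PC=1 (depth now 0)
Event 5 (EXEC): [MAIN] PC=1: NOP
Event 6 (INT 0): INT 0 arrives: push (MAIN, PC=2), enter IRQ0 at PC=0 (depth now 1)
Event 7 (EXEC): [IRQ0] PC=0: DEC 4 -> ACC=-5
Event 8 (EXEC): [IRQ0] PC=1: IRET -> resume MAIN at PC=2 (depth now 0)
Event 9 (INT 1): INT 1 arrives: push (MAIN, PC=2), enter IRQ1 at PC=0 (depth now 1)
Event 10 (EXEC): [IRQ1] PC=0: INC 3 -> ACC=-2
Event 11 (EXEC): [IRQ1] PC=1: IRET -> resume MAIN at PC=2 (depth now 0)

Answer: MAIN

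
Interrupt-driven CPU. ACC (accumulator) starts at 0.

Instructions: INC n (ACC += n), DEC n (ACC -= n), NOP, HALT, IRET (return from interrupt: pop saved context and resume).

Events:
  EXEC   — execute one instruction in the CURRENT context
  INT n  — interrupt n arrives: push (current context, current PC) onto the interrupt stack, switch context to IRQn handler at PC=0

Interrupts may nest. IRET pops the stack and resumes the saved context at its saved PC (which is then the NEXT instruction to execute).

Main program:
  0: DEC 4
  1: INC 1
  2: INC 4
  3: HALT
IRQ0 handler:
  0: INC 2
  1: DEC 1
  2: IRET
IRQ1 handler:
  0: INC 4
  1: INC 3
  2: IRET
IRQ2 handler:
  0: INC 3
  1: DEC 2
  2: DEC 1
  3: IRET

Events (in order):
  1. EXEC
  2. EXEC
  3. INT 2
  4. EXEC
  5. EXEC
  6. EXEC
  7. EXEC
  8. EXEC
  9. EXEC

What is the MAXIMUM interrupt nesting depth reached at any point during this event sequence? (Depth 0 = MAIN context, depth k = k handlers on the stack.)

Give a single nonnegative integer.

Event 1 (EXEC): [MAIN] PC=0: DEC 4 -> ACC=-4 [depth=0]
Event 2 (EXEC): [MAIN] PC=1: INC 1 -> ACC=-3 [depth=0]
Event 3 (INT 2): INT 2 arrives: push (MAIN, PC=2), enter IRQ2 at PC=0 (depth now 1) [depth=1]
Event 4 (EXEC): [IRQ2] PC=0: INC 3 -> ACC=0 [depth=1]
Event 5 (EXEC): [IRQ2] PC=1: DEC 2 -> ACC=-2 [depth=1]
Event 6 (EXEC): [IRQ2] PC=2: DEC 1 -> ACC=-3 [depth=1]
Event 7 (EXEC): [IRQ2] PC=3: IRET -> resume MAIN at PC=2 (depth now 0) [depth=0]
Event 8 (EXEC): [MAIN] PC=2: INC 4 -> ACC=1 [depth=0]
Event 9 (EXEC): [MAIN] PC=3: HALT [depth=0]
Max depth observed: 1

Answer: 1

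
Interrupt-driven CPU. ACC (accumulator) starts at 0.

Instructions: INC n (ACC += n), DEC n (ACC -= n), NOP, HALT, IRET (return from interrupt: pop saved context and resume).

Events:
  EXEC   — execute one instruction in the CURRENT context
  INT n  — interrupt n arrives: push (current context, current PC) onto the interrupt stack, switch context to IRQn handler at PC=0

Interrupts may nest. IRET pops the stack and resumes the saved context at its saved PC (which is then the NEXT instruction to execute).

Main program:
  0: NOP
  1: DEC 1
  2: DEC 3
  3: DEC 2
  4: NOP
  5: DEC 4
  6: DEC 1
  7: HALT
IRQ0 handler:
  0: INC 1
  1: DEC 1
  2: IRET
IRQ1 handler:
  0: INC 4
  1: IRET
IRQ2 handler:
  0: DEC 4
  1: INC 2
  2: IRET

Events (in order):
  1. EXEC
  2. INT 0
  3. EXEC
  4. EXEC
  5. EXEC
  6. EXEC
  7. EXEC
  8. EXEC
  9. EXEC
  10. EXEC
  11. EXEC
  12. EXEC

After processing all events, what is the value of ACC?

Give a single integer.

Answer: -11

Derivation:
Event 1 (EXEC): [MAIN] PC=0: NOP
Event 2 (INT 0): INT 0 arrives: push (MAIN, PC=1), enter IRQ0 at PC=0 (depth now 1)
Event 3 (EXEC): [IRQ0] PC=0: INC 1 -> ACC=1
Event 4 (EXEC): [IRQ0] PC=1: DEC 1 -> ACC=0
Event 5 (EXEC): [IRQ0] PC=2: IRET -> resume MAIN at PC=1 (depth now 0)
Event 6 (EXEC): [MAIN] PC=1: DEC 1 -> ACC=-1
Event 7 (EXEC): [MAIN] PC=2: DEC 3 -> ACC=-4
Event 8 (EXEC): [MAIN] PC=3: DEC 2 -> ACC=-6
Event 9 (EXEC): [MAIN] PC=4: NOP
Event 10 (EXEC): [MAIN] PC=5: DEC 4 -> ACC=-10
Event 11 (EXEC): [MAIN] PC=6: DEC 1 -> ACC=-11
Event 12 (EXEC): [MAIN] PC=7: HALT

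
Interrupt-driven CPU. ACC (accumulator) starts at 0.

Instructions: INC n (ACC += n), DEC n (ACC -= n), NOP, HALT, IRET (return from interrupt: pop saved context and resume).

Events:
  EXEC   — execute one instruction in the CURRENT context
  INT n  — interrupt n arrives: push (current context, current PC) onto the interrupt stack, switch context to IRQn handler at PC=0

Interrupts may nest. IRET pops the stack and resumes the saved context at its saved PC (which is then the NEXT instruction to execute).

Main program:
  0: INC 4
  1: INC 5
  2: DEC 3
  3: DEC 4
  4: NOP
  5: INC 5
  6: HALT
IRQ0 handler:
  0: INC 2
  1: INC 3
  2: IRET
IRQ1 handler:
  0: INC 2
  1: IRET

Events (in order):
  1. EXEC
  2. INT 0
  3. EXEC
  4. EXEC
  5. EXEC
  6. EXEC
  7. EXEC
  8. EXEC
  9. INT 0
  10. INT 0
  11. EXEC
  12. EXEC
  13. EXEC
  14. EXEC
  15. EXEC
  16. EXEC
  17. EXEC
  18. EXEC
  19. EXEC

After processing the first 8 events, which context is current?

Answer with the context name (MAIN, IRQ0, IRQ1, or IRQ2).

Answer: MAIN

Derivation:
Event 1 (EXEC): [MAIN] PC=0: INC 4 -> ACC=4
Event 2 (INT 0): INT 0 arrives: push (MAIN, PC=1), enter IRQ0 at PC=0 (depth now 1)
Event 3 (EXEC): [IRQ0] PC=0: INC 2 -> ACC=6
Event 4 (EXEC): [IRQ0] PC=1: INC 3 -> ACC=9
Event 5 (EXEC): [IRQ0] PC=2: IRET -> resume MAIN at PC=1 (depth now 0)
Event 6 (EXEC): [MAIN] PC=1: INC 5 -> ACC=14
Event 7 (EXEC): [MAIN] PC=2: DEC 3 -> ACC=11
Event 8 (EXEC): [MAIN] PC=3: DEC 4 -> ACC=7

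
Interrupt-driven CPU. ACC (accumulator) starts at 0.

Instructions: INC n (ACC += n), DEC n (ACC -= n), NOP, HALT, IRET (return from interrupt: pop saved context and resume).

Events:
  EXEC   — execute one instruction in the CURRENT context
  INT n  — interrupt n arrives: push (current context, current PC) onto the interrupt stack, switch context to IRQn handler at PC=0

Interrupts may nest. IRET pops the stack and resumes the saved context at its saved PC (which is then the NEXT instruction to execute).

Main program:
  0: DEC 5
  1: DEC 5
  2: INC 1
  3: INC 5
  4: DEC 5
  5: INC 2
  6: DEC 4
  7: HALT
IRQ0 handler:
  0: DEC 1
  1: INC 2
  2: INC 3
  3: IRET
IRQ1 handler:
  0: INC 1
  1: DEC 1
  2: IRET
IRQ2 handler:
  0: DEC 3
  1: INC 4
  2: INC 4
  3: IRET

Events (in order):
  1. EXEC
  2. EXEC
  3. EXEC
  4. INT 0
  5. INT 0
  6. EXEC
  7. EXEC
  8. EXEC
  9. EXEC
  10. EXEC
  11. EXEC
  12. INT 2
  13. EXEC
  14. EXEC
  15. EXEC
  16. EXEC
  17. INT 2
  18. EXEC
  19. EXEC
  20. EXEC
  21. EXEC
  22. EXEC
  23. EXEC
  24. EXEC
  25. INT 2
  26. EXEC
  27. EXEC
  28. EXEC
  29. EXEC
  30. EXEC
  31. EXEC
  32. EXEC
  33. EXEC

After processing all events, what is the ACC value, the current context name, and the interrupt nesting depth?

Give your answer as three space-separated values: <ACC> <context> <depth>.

Answer: 12 MAIN 0

Derivation:
Event 1 (EXEC): [MAIN] PC=0: DEC 5 -> ACC=-5
Event 2 (EXEC): [MAIN] PC=1: DEC 5 -> ACC=-10
Event 3 (EXEC): [MAIN] PC=2: INC 1 -> ACC=-9
Event 4 (INT 0): INT 0 arrives: push (MAIN, PC=3), enter IRQ0 at PC=0 (depth now 1)
Event 5 (INT 0): INT 0 arrives: push (IRQ0, PC=0), enter IRQ0 at PC=0 (depth now 2)
Event 6 (EXEC): [IRQ0] PC=0: DEC 1 -> ACC=-10
Event 7 (EXEC): [IRQ0] PC=1: INC 2 -> ACC=-8
Event 8 (EXEC): [IRQ0] PC=2: INC 3 -> ACC=-5
Event 9 (EXEC): [IRQ0] PC=3: IRET -> resume IRQ0 at PC=0 (depth now 1)
Event 10 (EXEC): [IRQ0] PC=0: DEC 1 -> ACC=-6
Event 11 (EXEC): [IRQ0] PC=1: INC 2 -> ACC=-4
Event 12 (INT 2): INT 2 arrives: push (IRQ0, PC=2), enter IRQ2 at PC=0 (depth now 2)
Event 13 (EXEC): [IRQ2] PC=0: DEC 3 -> ACC=-7
Event 14 (EXEC): [IRQ2] PC=1: INC 4 -> ACC=-3
Event 15 (EXEC): [IRQ2] PC=2: INC 4 -> ACC=1
Event 16 (EXEC): [IRQ2] PC=3: IRET -> resume IRQ0 at PC=2 (depth now 1)
Event 17 (INT 2): INT 2 arrives: push (IRQ0, PC=2), enter IRQ2 at PC=0 (depth now 2)
Event 18 (EXEC): [IRQ2] PC=0: DEC 3 -> ACC=-2
Event 19 (EXEC): [IRQ2] PC=1: INC 4 -> ACC=2
Event 20 (EXEC): [IRQ2] PC=2: INC 4 -> ACC=6
Event 21 (EXEC): [IRQ2] PC=3: IRET -> resume IRQ0 at PC=2 (depth now 1)
Event 22 (EXEC): [IRQ0] PC=2: INC 3 -> ACC=9
Event 23 (EXEC): [IRQ0] PC=3: IRET -> resume MAIN at PC=3 (depth now 0)
Event 24 (EXEC): [MAIN] PC=3: INC 5 -> ACC=14
Event 25 (INT 2): INT 2 arrives: push (MAIN, PC=4), enter IRQ2 at PC=0 (depth now 1)
Event 26 (EXEC): [IRQ2] PC=0: DEC 3 -> ACC=11
Event 27 (EXEC): [IRQ2] PC=1: INC 4 -> ACC=15
Event 28 (EXEC): [IRQ2] PC=2: INC 4 -> ACC=19
Event 29 (EXEC): [IRQ2] PC=3: IRET -> resume MAIN at PC=4 (depth now 0)
Event 30 (EXEC): [MAIN] PC=4: DEC 5 -> ACC=14
Event 31 (EXEC): [MAIN] PC=5: INC 2 -> ACC=16
Event 32 (EXEC): [MAIN] PC=6: DEC 4 -> ACC=12
Event 33 (EXEC): [MAIN] PC=7: HALT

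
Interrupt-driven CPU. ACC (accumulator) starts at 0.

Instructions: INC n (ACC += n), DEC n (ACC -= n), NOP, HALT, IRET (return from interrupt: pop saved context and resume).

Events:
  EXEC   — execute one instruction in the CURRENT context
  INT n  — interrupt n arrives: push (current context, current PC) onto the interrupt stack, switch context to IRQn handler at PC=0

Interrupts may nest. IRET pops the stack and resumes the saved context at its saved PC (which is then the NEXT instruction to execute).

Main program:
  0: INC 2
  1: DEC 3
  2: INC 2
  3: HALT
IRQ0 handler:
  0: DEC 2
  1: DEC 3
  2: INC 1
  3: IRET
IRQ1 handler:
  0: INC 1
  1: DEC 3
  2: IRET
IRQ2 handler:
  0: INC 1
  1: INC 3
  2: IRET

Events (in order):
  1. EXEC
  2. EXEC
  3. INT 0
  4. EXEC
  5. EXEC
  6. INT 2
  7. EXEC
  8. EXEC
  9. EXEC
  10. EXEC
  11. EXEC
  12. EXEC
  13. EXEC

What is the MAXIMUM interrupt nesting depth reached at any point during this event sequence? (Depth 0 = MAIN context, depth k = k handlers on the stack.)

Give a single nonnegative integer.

Answer: 2

Derivation:
Event 1 (EXEC): [MAIN] PC=0: INC 2 -> ACC=2 [depth=0]
Event 2 (EXEC): [MAIN] PC=1: DEC 3 -> ACC=-1 [depth=0]
Event 3 (INT 0): INT 0 arrives: push (MAIN, PC=2), enter IRQ0 at PC=0 (depth now 1) [depth=1]
Event 4 (EXEC): [IRQ0] PC=0: DEC 2 -> ACC=-3 [depth=1]
Event 5 (EXEC): [IRQ0] PC=1: DEC 3 -> ACC=-6 [depth=1]
Event 6 (INT 2): INT 2 arrives: push (IRQ0, PC=2), enter IRQ2 at PC=0 (depth now 2) [depth=2]
Event 7 (EXEC): [IRQ2] PC=0: INC 1 -> ACC=-5 [depth=2]
Event 8 (EXEC): [IRQ2] PC=1: INC 3 -> ACC=-2 [depth=2]
Event 9 (EXEC): [IRQ2] PC=2: IRET -> resume IRQ0 at PC=2 (depth now 1) [depth=1]
Event 10 (EXEC): [IRQ0] PC=2: INC 1 -> ACC=-1 [depth=1]
Event 11 (EXEC): [IRQ0] PC=3: IRET -> resume MAIN at PC=2 (depth now 0) [depth=0]
Event 12 (EXEC): [MAIN] PC=2: INC 2 -> ACC=1 [depth=0]
Event 13 (EXEC): [MAIN] PC=3: HALT [depth=0]
Max depth observed: 2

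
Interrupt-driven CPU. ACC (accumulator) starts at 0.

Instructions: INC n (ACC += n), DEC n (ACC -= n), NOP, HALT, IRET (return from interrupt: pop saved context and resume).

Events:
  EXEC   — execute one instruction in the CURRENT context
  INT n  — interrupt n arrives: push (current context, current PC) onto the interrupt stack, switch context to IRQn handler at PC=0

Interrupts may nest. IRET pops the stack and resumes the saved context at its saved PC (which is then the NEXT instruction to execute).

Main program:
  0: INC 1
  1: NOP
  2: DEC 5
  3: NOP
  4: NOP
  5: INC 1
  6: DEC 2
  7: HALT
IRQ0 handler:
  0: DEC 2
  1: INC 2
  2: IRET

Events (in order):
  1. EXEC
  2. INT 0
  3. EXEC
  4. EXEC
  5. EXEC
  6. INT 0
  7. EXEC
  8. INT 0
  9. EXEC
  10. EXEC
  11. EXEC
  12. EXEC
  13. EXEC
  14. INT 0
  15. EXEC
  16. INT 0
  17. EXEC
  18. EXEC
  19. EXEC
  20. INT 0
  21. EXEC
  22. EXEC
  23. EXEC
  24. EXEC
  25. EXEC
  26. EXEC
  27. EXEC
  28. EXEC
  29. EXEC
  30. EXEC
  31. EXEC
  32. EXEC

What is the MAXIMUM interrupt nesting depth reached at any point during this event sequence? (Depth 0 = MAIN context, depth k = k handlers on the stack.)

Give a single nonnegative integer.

Answer: 2

Derivation:
Event 1 (EXEC): [MAIN] PC=0: INC 1 -> ACC=1 [depth=0]
Event 2 (INT 0): INT 0 arrives: push (MAIN, PC=1), enter IRQ0 at PC=0 (depth now 1) [depth=1]
Event 3 (EXEC): [IRQ0] PC=0: DEC 2 -> ACC=-1 [depth=1]
Event 4 (EXEC): [IRQ0] PC=1: INC 2 -> ACC=1 [depth=1]
Event 5 (EXEC): [IRQ0] PC=2: IRET -> resume MAIN at PC=1 (depth now 0) [depth=0]
Event 6 (INT 0): INT 0 arrives: push (MAIN, PC=1), enter IRQ0 at PC=0 (depth now 1) [depth=1]
Event 7 (EXEC): [IRQ0] PC=0: DEC 2 -> ACC=-1 [depth=1]
Event 8 (INT 0): INT 0 arrives: push (IRQ0, PC=1), enter IRQ0 at PC=0 (depth now 2) [depth=2]
Event 9 (EXEC): [IRQ0] PC=0: DEC 2 -> ACC=-3 [depth=2]
Event 10 (EXEC): [IRQ0] PC=1: INC 2 -> ACC=-1 [depth=2]
Event 11 (EXEC): [IRQ0] PC=2: IRET -> resume IRQ0 at PC=1 (depth now 1) [depth=1]
Event 12 (EXEC): [IRQ0] PC=1: INC 2 -> ACC=1 [depth=1]
Event 13 (EXEC): [IRQ0] PC=2: IRET -> resume MAIN at PC=1 (depth now 0) [depth=0]
Event 14 (INT 0): INT 0 arrives: push (MAIN, PC=1), enter IRQ0 at PC=0 (depth now 1) [depth=1]
Event 15 (EXEC): [IRQ0] PC=0: DEC 2 -> ACC=-1 [depth=1]
Event 16 (INT 0): INT 0 arrives: push (IRQ0, PC=1), enter IRQ0 at PC=0 (depth now 2) [depth=2]
Event 17 (EXEC): [IRQ0] PC=0: DEC 2 -> ACC=-3 [depth=2]
Event 18 (EXEC): [IRQ0] PC=1: INC 2 -> ACC=-1 [depth=2]
Event 19 (EXEC): [IRQ0] PC=2: IRET -> resume IRQ0 at PC=1 (depth now 1) [depth=1]
Event 20 (INT 0): INT 0 arrives: push (IRQ0, PC=1), enter IRQ0 at PC=0 (depth now 2) [depth=2]
Event 21 (EXEC): [IRQ0] PC=0: DEC 2 -> ACC=-3 [depth=2]
Event 22 (EXEC): [IRQ0] PC=1: INC 2 -> ACC=-1 [depth=2]
Event 23 (EXEC): [IRQ0] PC=2: IRET -> resume IRQ0 at PC=1 (depth now 1) [depth=1]
Event 24 (EXEC): [IRQ0] PC=1: INC 2 -> ACC=1 [depth=1]
Event 25 (EXEC): [IRQ0] PC=2: IRET -> resume MAIN at PC=1 (depth now 0) [depth=0]
Event 26 (EXEC): [MAIN] PC=1: NOP [depth=0]
Event 27 (EXEC): [MAIN] PC=2: DEC 5 -> ACC=-4 [depth=0]
Event 28 (EXEC): [MAIN] PC=3: NOP [depth=0]
Event 29 (EXEC): [MAIN] PC=4: NOP [depth=0]
Event 30 (EXEC): [MAIN] PC=5: INC 1 -> ACC=-3 [depth=0]
Event 31 (EXEC): [MAIN] PC=6: DEC 2 -> ACC=-5 [depth=0]
Event 32 (EXEC): [MAIN] PC=7: HALT [depth=0]
Max depth observed: 2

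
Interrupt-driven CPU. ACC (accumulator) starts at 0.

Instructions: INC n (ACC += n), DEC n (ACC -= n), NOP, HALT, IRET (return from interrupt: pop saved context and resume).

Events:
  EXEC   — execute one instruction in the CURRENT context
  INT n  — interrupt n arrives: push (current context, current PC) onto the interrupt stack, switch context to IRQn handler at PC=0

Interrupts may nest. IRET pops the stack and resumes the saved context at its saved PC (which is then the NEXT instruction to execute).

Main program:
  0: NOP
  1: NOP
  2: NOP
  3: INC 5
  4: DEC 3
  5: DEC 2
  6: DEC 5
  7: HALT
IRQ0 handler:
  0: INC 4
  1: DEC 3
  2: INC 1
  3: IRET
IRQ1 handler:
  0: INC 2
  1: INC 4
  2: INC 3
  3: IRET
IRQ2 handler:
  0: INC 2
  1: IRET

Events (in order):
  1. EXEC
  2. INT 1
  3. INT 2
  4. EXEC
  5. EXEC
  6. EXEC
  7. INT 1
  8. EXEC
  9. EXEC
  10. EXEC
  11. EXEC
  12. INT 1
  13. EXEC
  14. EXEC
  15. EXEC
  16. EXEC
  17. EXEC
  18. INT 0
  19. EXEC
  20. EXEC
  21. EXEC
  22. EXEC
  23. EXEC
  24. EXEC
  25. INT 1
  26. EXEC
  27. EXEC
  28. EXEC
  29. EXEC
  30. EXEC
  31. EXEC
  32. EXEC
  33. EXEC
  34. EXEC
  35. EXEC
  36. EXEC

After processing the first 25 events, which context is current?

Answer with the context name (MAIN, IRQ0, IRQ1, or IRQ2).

Event 1 (EXEC): [MAIN] PC=0: NOP
Event 2 (INT 1): INT 1 arrives: push (MAIN, PC=1), enter IRQ1 at PC=0 (depth now 1)
Event 3 (INT 2): INT 2 arrives: push (IRQ1, PC=0), enter IRQ2 at PC=0 (depth now 2)
Event 4 (EXEC): [IRQ2] PC=0: INC 2 -> ACC=2
Event 5 (EXEC): [IRQ2] PC=1: IRET -> resume IRQ1 at PC=0 (depth now 1)
Event 6 (EXEC): [IRQ1] PC=0: INC 2 -> ACC=4
Event 7 (INT 1): INT 1 arrives: push (IRQ1, PC=1), enter IRQ1 at PC=0 (depth now 2)
Event 8 (EXEC): [IRQ1] PC=0: INC 2 -> ACC=6
Event 9 (EXEC): [IRQ1] PC=1: INC 4 -> ACC=10
Event 10 (EXEC): [IRQ1] PC=2: INC 3 -> ACC=13
Event 11 (EXEC): [IRQ1] PC=3: IRET -> resume IRQ1 at PC=1 (depth now 1)
Event 12 (INT 1): INT 1 arrives: push (IRQ1, PC=1), enter IRQ1 at PC=0 (depth now 2)
Event 13 (EXEC): [IRQ1] PC=0: INC 2 -> ACC=15
Event 14 (EXEC): [IRQ1] PC=1: INC 4 -> ACC=19
Event 15 (EXEC): [IRQ1] PC=2: INC 3 -> ACC=22
Event 16 (EXEC): [IRQ1] PC=3: IRET -> resume IRQ1 at PC=1 (depth now 1)
Event 17 (EXEC): [IRQ1] PC=1: INC 4 -> ACC=26
Event 18 (INT 0): INT 0 arrives: push (IRQ1, PC=2), enter IRQ0 at PC=0 (depth now 2)
Event 19 (EXEC): [IRQ0] PC=0: INC 4 -> ACC=30
Event 20 (EXEC): [IRQ0] PC=1: DEC 3 -> ACC=27
Event 21 (EXEC): [IRQ0] PC=2: INC 1 -> ACC=28
Event 22 (EXEC): [IRQ0] PC=3: IRET -> resume IRQ1 at PC=2 (depth now 1)
Event 23 (EXEC): [IRQ1] PC=2: INC 3 -> ACC=31
Event 24 (EXEC): [IRQ1] PC=3: IRET -> resume MAIN at PC=1 (depth now 0)
Event 25 (INT 1): INT 1 arrives: push (MAIN, PC=1), enter IRQ1 at PC=0 (depth now 1)

Answer: IRQ1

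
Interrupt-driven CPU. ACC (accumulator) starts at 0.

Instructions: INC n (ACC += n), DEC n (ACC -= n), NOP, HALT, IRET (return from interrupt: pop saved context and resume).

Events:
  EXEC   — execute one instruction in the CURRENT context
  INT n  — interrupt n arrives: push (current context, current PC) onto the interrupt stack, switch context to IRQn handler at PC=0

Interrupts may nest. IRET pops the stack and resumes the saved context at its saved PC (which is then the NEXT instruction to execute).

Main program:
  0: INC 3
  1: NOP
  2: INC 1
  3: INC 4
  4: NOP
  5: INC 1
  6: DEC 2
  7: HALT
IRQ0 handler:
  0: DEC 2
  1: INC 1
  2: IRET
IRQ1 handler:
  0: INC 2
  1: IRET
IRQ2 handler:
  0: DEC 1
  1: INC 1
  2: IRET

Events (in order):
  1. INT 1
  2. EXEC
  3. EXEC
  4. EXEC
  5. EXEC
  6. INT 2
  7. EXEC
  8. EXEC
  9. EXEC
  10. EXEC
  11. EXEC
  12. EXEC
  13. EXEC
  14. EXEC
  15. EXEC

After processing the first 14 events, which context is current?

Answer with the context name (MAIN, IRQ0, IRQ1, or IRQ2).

Answer: MAIN

Derivation:
Event 1 (INT 1): INT 1 arrives: push (MAIN, PC=0), enter IRQ1 at PC=0 (depth now 1)
Event 2 (EXEC): [IRQ1] PC=0: INC 2 -> ACC=2
Event 3 (EXEC): [IRQ1] PC=1: IRET -> resume MAIN at PC=0 (depth now 0)
Event 4 (EXEC): [MAIN] PC=0: INC 3 -> ACC=5
Event 5 (EXEC): [MAIN] PC=1: NOP
Event 6 (INT 2): INT 2 arrives: push (MAIN, PC=2), enter IRQ2 at PC=0 (depth now 1)
Event 7 (EXEC): [IRQ2] PC=0: DEC 1 -> ACC=4
Event 8 (EXEC): [IRQ2] PC=1: INC 1 -> ACC=5
Event 9 (EXEC): [IRQ2] PC=2: IRET -> resume MAIN at PC=2 (depth now 0)
Event 10 (EXEC): [MAIN] PC=2: INC 1 -> ACC=6
Event 11 (EXEC): [MAIN] PC=3: INC 4 -> ACC=10
Event 12 (EXEC): [MAIN] PC=4: NOP
Event 13 (EXEC): [MAIN] PC=5: INC 1 -> ACC=11
Event 14 (EXEC): [MAIN] PC=6: DEC 2 -> ACC=9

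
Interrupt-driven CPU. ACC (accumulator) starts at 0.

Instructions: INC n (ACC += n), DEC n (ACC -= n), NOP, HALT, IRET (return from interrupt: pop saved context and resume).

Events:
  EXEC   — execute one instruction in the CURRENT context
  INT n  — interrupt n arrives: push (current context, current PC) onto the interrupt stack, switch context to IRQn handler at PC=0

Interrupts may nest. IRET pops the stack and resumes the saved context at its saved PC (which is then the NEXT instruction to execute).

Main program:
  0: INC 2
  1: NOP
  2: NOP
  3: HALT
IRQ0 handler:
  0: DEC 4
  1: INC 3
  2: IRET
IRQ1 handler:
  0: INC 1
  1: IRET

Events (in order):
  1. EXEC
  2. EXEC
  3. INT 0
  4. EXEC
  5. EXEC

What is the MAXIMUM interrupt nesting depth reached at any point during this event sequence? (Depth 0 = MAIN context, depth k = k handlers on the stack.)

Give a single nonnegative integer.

Event 1 (EXEC): [MAIN] PC=0: INC 2 -> ACC=2 [depth=0]
Event 2 (EXEC): [MAIN] PC=1: NOP [depth=0]
Event 3 (INT 0): INT 0 arrives: push (MAIN, PC=2), enter IRQ0 at PC=0 (depth now 1) [depth=1]
Event 4 (EXEC): [IRQ0] PC=0: DEC 4 -> ACC=-2 [depth=1]
Event 5 (EXEC): [IRQ0] PC=1: INC 3 -> ACC=1 [depth=1]
Max depth observed: 1

Answer: 1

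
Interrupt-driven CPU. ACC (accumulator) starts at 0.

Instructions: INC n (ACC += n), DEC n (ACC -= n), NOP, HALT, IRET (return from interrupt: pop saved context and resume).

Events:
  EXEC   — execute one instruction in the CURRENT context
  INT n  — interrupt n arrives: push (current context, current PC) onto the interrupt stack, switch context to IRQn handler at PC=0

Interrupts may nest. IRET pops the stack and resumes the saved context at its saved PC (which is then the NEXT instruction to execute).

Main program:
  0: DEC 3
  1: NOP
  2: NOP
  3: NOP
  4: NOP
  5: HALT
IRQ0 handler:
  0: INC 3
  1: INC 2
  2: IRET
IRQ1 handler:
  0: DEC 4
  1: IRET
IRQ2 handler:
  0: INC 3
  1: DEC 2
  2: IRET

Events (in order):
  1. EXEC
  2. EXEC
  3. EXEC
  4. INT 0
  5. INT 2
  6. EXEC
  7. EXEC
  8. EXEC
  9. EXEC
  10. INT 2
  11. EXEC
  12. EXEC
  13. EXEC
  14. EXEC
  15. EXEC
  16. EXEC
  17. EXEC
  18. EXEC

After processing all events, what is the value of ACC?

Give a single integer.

Answer: 4

Derivation:
Event 1 (EXEC): [MAIN] PC=0: DEC 3 -> ACC=-3
Event 2 (EXEC): [MAIN] PC=1: NOP
Event 3 (EXEC): [MAIN] PC=2: NOP
Event 4 (INT 0): INT 0 arrives: push (MAIN, PC=3), enter IRQ0 at PC=0 (depth now 1)
Event 5 (INT 2): INT 2 arrives: push (IRQ0, PC=0), enter IRQ2 at PC=0 (depth now 2)
Event 6 (EXEC): [IRQ2] PC=0: INC 3 -> ACC=0
Event 7 (EXEC): [IRQ2] PC=1: DEC 2 -> ACC=-2
Event 8 (EXEC): [IRQ2] PC=2: IRET -> resume IRQ0 at PC=0 (depth now 1)
Event 9 (EXEC): [IRQ0] PC=0: INC 3 -> ACC=1
Event 10 (INT 2): INT 2 arrives: push (IRQ0, PC=1), enter IRQ2 at PC=0 (depth now 2)
Event 11 (EXEC): [IRQ2] PC=0: INC 3 -> ACC=4
Event 12 (EXEC): [IRQ2] PC=1: DEC 2 -> ACC=2
Event 13 (EXEC): [IRQ2] PC=2: IRET -> resume IRQ0 at PC=1 (depth now 1)
Event 14 (EXEC): [IRQ0] PC=1: INC 2 -> ACC=4
Event 15 (EXEC): [IRQ0] PC=2: IRET -> resume MAIN at PC=3 (depth now 0)
Event 16 (EXEC): [MAIN] PC=3: NOP
Event 17 (EXEC): [MAIN] PC=4: NOP
Event 18 (EXEC): [MAIN] PC=5: HALT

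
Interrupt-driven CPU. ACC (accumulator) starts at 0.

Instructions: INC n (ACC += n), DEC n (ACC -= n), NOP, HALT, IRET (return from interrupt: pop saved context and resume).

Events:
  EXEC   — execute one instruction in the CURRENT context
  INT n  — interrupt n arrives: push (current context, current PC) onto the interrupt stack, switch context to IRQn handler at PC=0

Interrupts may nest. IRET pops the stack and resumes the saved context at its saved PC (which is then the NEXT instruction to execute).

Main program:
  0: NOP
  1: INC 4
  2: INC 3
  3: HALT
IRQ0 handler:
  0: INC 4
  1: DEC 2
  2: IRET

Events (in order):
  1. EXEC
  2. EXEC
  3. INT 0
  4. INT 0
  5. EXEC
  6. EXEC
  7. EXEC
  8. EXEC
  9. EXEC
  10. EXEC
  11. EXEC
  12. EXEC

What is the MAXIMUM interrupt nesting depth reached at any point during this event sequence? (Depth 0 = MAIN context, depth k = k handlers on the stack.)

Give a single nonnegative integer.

Event 1 (EXEC): [MAIN] PC=0: NOP [depth=0]
Event 2 (EXEC): [MAIN] PC=1: INC 4 -> ACC=4 [depth=0]
Event 3 (INT 0): INT 0 arrives: push (MAIN, PC=2), enter IRQ0 at PC=0 (depth now 1) [depth=1]
Event 4 (INT 0): INT 0 arrives: push (IRQ0, PC=0), enter IRQ0 at PC=0 (depth now 2) [depth=2]
Event 5 (EXEC): [IRQ0] PC=0: INC 4 -> ACC=8 [depth=2]
Event 6 (EXEC): [IRQ0] PC=1: DEC 2 -> ACC=6 [depth=2]
Event 7 (EXEC): [IRQ0] PC=2: IRET -> resume IRQ0 at PC=0 (depth now 1) [depth=1]
Event 8 (EXEC): [IRQ0] PC=0: INC 4 -> ACC=10 [depth=1]
Event 9 (EXEC): [IRQ0] PC=1: DEC 2 -> ACC=8 [depth=1]
Event 10 (EXEC): [IRQ0] PC=2: IRET -> resume MAIN at PC=2 (depth now 0) [depth=0]
Event 11 (EXEC): [MAIN] PC=2: INC 3 -> ACC=11 [depth=0]
Event 12 (EXEC): [MAIN] PC=3: HALT [depth=0]
Max depth observed: 2

Answer: 2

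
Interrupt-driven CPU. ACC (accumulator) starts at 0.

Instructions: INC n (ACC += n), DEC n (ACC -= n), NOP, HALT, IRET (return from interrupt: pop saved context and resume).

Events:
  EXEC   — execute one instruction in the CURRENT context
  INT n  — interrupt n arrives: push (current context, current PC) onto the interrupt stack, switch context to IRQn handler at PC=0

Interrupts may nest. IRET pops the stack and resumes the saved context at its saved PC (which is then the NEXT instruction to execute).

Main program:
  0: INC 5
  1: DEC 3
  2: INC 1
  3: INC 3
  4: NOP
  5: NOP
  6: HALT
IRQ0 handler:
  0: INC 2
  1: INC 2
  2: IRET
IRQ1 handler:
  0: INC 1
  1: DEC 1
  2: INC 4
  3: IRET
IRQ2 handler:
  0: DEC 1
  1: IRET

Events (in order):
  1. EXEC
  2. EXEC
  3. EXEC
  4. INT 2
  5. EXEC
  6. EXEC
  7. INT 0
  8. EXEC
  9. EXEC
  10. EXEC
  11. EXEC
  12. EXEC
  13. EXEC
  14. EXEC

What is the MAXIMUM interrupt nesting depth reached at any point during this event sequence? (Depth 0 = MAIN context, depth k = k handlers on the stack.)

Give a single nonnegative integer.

Answer: 1

Derivation:
Event 1 (EXEC): [MAIN] PC=0: INC 5 -> ACC=5 [depth=0]
Event 2 (EXEC): [MAIN] PC=1: DEC 3 -> ACC=2 [depth=0]
Event 3 (EXEC): [MAIN] PC=2: INC 1 -> ACC=3 [depth=0]
Event 4 (INT 2): INT 2 arrives: push (MAIN, PC=3), enter IRQ2 at PC=0 (depth now 1) [depth=1]
Event 5 (EXEC): [IRQ2] PC=0: DEC 1 -> ACC=2 [depth=1]
Event 6 (EXEC): [IRQ2] PC=1: IRET -> resume MAIN at PC=3 (depth now 0) [depth=0]
Event 7 (INT 0): INT 0 arrives: push (MAIN, PC=3), enter IRQ0 at PC=0 (depth now 1) [depth=1]
Event 8 (EXEC): [IRQ0] PC=0: INC 2 -> ACC=4 [depth=1]
Event 9 (EXEC): [IRQ0] PC=1: INC 2 -> ACC=6 [depth=1]
Event 10 (EXEC): [IRQ0] PC=2: IRET -> resume MAIN at PC=3 (depth now 0) [depth=0]
Event 11 (EXEC): [MAIN] PC=3: INC 3 -> ACC=9 [depth=0]
Event 12 (EXEC): [MAIN] PC=4: NOP [depth=0]
Event 13 (EXEC): [MAIN] PC=5: NOP [depth=0]
Event 14 (EXEC): [MAIN] PC=6: HALT [depth=0]
Max depth observed: 1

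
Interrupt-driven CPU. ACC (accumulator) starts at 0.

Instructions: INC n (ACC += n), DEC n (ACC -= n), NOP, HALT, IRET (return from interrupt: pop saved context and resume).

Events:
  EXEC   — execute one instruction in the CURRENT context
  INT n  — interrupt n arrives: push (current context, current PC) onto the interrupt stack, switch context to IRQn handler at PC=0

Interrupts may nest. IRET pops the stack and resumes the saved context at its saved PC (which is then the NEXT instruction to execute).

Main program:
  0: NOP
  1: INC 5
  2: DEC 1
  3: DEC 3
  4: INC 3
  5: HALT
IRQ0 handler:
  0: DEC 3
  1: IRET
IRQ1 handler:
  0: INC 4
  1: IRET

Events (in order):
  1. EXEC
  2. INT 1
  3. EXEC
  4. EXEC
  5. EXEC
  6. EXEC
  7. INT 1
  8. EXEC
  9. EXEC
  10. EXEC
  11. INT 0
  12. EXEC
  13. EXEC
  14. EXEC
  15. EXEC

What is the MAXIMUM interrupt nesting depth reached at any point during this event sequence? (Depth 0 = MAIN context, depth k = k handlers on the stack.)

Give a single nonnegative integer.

Answer: 1

Derivation:
Event 1 (EXEC): [MAIN] PC=0: NOP [depth=0]
Event 2 (INT 1): INT 1 arrives: push (MAIN, PC=1), enter IRQ1 at PC=0 (depth now 1) [depth=1]
Event 3 (EXEC): [IRQ1] PC=0: INC 4 -> ACC=4 [depth=1]
Event 4 (EXEC): [IRQ1] PC=1: IRET -> resume MAIN at PC=1 (depth now 0) [depth=0]
Event 5 (EXEC): [MAIN] PC=1: INC 5 -> ACC=9 [depth=0]
Event 6 (EXEC): [MAIN] PC=2: DEC 1 -> ACC=8 [depth=0]
Event 7 (INT 1): INT 1 arrives: push (MAIN, PC=3), enter IRQ1 at PC=0 (depth now 1) [depth=1]
Event 8 (EXEC): [IRQ1] PC=0: INC 4 -> ACC=12 [depth=1]
Event 9 (EXEC): [IRQ1] PC=1: IRET -> resume MAIN at PC=3 (depth now 0) [depth=0]
Event 10 (EXEC): [MAIN] PC=3: DEC 3 -> ACC=9 [depth=0]
Event 11 (INT 0): INT 0 arrives: push (MAIN, PC=4), enter IRQ0 at PC=0 (depth now 1) [depth=1]
Event 12 (EXEC): [IRQ0] PC=0: DEC 3 -> ACC=6 [depth=1]
Event 13 (EXEC): [IRQ0] PC=1: IRET -> resume MAIN at PC=4 (depth now 0) [depth=0]
Event 14 (EXEC): [MAIN] PC=4: INC 3 -> ACC=9 [depth=0]
Event 15 (EXEC): [MAIN] PC=5: HALT [depth=0]
Max depth observed: 1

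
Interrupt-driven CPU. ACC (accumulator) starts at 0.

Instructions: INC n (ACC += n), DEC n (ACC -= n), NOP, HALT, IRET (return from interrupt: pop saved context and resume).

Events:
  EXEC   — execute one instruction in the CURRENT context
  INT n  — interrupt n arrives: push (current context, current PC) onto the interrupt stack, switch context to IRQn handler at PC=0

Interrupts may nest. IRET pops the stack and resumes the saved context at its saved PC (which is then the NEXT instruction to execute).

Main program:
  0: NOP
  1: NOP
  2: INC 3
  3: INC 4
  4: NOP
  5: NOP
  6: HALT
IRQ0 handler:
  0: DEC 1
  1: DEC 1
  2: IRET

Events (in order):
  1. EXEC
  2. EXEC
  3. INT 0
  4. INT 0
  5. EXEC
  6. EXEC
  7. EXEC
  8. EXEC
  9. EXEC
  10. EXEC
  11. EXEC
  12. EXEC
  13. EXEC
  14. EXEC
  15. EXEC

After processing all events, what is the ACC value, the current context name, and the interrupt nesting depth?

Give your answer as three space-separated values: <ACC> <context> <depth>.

Answer: 3 MAIN 0

Derivation:
Event 1 (EXEC): [MAIN] PC=0: NOP
Event 2 (EXEC): [MAIN] PC=1: NOP
Event 3 (INT 0): INT 0 arrives: push (MAIN, PC=2), enter IRQ0 at PC=0 (depth now 1)
Event 4 (INT 0): INT 0 arrives: push (IRQ0, PC=0), enter IRQ0 at PC=0 (depth now 2)
Event 5 (EXEC): [IRQ0] PC=0: DEC 1 -> ACC=-1
Event 6 (EXEC): [IRQ0] PC=1: DEC 1 -> ACC=-2
Event 7 (EXEC): [IRQ0] PC=2: IRET -> resume IRQ0 at PC=0 (depth now 1)
Event 8 (EXEC): [IRQ0] PC=0: DEC 1 -> ACC=-3
Event 9 (EXEC): [IRQ0] PC=1: DEC 1 -> ACC=-4
Event 10 (EXEC): [IRQ0] PC=2: IRET -> resume MAIN at PC=2 (depth now 0)
Event 11 (EXEC): [MAIN] PC=2: INC 3 -> ACC=-1
Event 12 (EXEC): [MAIN] PC=3: INC 4 -> ACC=3
Event 13 (EXEC): [MAIN] PC=4: NOP
Event 14 (EXEC): [MAIN] PC=5: NOP
Event 15 (EXEC): [MAIN] PC=6: HALT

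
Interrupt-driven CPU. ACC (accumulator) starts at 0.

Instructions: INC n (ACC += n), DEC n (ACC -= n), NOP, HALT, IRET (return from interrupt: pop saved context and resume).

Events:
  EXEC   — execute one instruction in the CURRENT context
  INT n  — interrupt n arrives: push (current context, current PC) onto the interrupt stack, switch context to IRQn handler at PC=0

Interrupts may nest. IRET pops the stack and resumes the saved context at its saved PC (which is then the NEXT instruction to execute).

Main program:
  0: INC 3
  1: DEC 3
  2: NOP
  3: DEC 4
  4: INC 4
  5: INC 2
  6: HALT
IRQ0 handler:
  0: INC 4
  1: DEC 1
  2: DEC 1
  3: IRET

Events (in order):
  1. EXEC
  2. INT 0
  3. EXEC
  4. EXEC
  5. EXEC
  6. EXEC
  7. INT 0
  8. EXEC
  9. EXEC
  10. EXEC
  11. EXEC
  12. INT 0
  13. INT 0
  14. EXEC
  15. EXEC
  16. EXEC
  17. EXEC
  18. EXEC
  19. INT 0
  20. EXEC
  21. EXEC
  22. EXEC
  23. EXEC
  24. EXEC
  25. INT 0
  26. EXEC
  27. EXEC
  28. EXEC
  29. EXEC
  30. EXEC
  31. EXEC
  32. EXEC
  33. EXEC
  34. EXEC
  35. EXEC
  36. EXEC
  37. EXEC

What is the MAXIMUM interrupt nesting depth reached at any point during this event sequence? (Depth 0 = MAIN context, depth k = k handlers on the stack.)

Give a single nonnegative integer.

Answer: 2

Derivation:
Event 1 (EXEC): [MAIN] PC=0: INC 3 -> ACC=3 [depth=0]
Event 2 (INT 0): INT 0 arrives: push (MAIN, PC=1), enter IRQ0 at PC=0 (depth now 1) [depth=1]
Event 3 (EXEC): [IRQ0] PC=0: INC 4 -> ACC=7 [depth=1]
Event 4 (EXEC): [IRQ0] PC=1: DEC 1 -> ACC=6 [depth=1]
Event 5 (EXEC): [IRQ0] PC=2: DEC 1 -> ACC=5 [depth=1]
Event 6 (EXEC): [IRQ0] PC=3: IRET -> resume MAIN at PC=1 (depth now 0) [depth=0]
Event 7 (INT 0): INT 0 arrives: push (MAIN, PC=1), enter IRQ0 at PC=0 (depth now 1) [depth=1]
Event 8 (EXEC): [IRQ0] PC=0: INC 4 -> ACC=9 [depth=1]
Event 9 (EXEC): [IRQ0] PC=1: DEC 1 -> ACC=8 [depth=1]
Event 10 (EXEC): [IRQ0] PC=2: DEC 1 -> ACC=7 [depth=1]
Event 11 (EXEC): [IRQ0] PC=3: IRET -> resume MAIN at PC=1 (depth now 0) [depth=0]
Event 12 (INT 0): INT 0 arrives: push (MAIN, PC=1), enter IRQ0 at PC=0 (depth now 1) [depth=1]
Event 13 (INT 0): INT 0 arrives: push (IRQ0, PC=0), enter IRQ0 at PC=0 (depth now 2) [depth=2]
Event 14 (EXEC): [IRQ0] PC=0: INC 4 -> ACC=11 [depth=2]
Event 15 (EXEC): [IRQ0] PC=1: DEC 1 -> ACC=10 [depth=2]
Event 16 (EXEC): [IRQ0] PC=2: DEC 1 -> ACC=9 [depth=2]
Event 17 (EXEC): [IRQ0] PC=3: IRET -> resume IRQ0 at PC=0 (depth now 1) [depth=1]
Event 18 (EXEC): [IRQ0] PC=0: INC 4 -> ACC=13 [depth=1]
Event 19 (INT 0): INT 0 arrives: push (IRQ0, PC=1), enter IRQ0 at PC=0 (depth now 2) [depth=2]
Event 20 (EXEC): [IRQ0] PC=0: INC 4 -> ACC=17 [depth=2]
Event 21 (EXEC): [IRQ0] PC=1: DEC 1 -> ACC=16 [depth=2]
Event 22 (EXEC): [IRQ0] PC=2: DEC 1 -> ACC=15 [depth=2]
Event 23 (EXEC): [IRQ0] PC=3: IRET -> resume IRQ0 at PC=1 (depth now 1) [depth=1]
Event 24 (EXEC): [IRQ0] PC=1: DEC 1 -> ACC=14 [depth=1]
Event 25 (INT 0): INT 0 arrives: push (IRQ0, PC=2), enter IRQ0 at PC=0 (depth now 2) [depth=2]
Event 26 (EXEC): [IRQ0] PC=0: INC 4 -> ACC=18 [depth=2]
Event 27 (EXEC): [IRQ0] PC=1: DEC 1 -> ACC=17 [depth=2]
Event 28 (EXEC): [IRQ0] PC=2: DEC 1 -> ACC=16 [depth=2]
Event 29 (EXEC): [IRQ0] PC=3: IRET -> resume IRQ0 at PC=2 (depth now 1) [depth=1]
Event 30 (EXEC): [IRQ0] PC=2: DEC 1 -> ACC=15 [depth=1]
Event 31 (EXEC): [IRQ0] PC=3: IRET -> resume MAIN at PC=1 (depth now 0) [depth=0]
Event 32 (EXEC): [MAIN] PC=1: DEC 3 -> ACC=12 [depth=0]
Event 33 (EXEC): [MAIN] PC=2: NOP [depth=0]
Event 34 (EXEC): [MAIN] PC=3: DEC 4 -> ACC=8 [depth=0]
Event 35 (EXEC): [MAIN] PC=4: INC 4 -> ACC=12 [depth=0]
Event 36 (EXEC): [MAIN] PC=5: INC 2 -> ACC=14 [depth=0]
Event 37 (EXEC): [MAIN] PC=6: HALT [depth=0]
Max depth observed: 2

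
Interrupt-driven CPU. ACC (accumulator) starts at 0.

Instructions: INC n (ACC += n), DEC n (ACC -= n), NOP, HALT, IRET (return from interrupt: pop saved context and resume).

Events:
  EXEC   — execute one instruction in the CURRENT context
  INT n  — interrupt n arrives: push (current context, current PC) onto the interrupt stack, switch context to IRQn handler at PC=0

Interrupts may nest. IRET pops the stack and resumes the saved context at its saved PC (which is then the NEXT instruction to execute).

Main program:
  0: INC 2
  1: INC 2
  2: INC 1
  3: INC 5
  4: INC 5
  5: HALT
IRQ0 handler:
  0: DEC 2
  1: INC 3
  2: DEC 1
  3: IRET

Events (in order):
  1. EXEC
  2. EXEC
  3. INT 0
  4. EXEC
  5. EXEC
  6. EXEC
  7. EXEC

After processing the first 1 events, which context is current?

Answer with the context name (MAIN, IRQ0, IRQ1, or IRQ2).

Answer: MAIN

Derivation:
Event 1 (EXEC): [MAIN] PC=0: INC 2 -> ACC=2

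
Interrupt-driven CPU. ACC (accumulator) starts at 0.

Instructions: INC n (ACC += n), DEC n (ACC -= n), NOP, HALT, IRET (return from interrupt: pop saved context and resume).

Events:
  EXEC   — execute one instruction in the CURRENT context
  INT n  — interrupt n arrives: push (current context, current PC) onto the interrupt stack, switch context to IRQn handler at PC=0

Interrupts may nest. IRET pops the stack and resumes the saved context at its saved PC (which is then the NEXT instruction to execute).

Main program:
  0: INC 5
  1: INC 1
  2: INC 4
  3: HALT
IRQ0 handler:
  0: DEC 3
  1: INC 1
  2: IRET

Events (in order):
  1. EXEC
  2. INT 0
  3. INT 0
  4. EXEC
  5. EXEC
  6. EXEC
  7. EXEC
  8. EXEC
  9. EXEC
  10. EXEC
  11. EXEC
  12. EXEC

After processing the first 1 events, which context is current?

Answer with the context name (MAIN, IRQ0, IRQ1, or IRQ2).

Answer: MAIN

Derivation:
Event 1 (EXEC): [MAIN] PC=0: INC 5 -> ACC=5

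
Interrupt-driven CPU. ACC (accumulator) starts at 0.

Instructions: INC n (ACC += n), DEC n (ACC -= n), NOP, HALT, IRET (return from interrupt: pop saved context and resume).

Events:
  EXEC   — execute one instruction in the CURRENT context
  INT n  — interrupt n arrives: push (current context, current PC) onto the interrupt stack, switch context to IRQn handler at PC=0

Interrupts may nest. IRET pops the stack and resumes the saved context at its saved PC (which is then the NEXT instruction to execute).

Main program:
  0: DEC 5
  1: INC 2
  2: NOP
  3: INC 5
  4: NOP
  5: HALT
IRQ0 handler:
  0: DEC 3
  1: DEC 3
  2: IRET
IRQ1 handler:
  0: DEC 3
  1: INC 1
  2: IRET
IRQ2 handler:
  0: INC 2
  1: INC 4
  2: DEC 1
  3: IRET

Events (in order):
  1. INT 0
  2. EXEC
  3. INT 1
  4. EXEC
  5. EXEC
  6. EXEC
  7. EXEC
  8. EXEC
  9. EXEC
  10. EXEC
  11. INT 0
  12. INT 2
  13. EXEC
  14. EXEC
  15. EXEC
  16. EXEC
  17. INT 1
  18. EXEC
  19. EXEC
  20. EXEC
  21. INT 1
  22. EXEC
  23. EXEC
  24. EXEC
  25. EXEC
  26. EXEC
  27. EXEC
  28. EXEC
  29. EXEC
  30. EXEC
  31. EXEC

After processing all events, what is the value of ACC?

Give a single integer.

Answer: -11

Derivation:
Event 1 (INT 0): INT 0 arrives: push (MAIN, PC=0), enter IRQ0 at PC=0 (depth now 1)
Event 2 (EXEC): [IRQ0] PC=0: DEC 3 -> ACC=-3
Event 3 (INT 1): INT 1 arrives: push (IRQ0, PC=1), enter IRQ1 at PC=0 (depth now 2)
Event 4 (EXEC): [IRQ1] PC=0: DEC 3 -> ACC=-6
Event 5 (EXEC): [IRQ1] PC=1: INC 1 -> ACC=-5
Event 6 (EXEC): [IRQ1] PC=2: IRET -> resume IRQ0 at PC=1 (depth now 1)
Event 7 (EXEC): [IRQ0] PC=1: DEC 3 -> ACC=-8
Event 8 (EXEC): [IRQ0] PC=2: IRET -> resume MAIN at PC=0 (depth now 0)
Event 9 (EXEC): [MAIN] PC=0: DEC 5 -> ACC=-13
Event 10 (EXEC): [MAIN] PC=1: INC 2 -> ACC=-11
Event 11 (INT 0): INT 0 arrives: push (MAIN, PC=2), enter IRQ0 at PC=0 (depth now 1)
Event 12 (INT 2): INT 2 arrives: push (IRQ0, PC=0), enter IRQ2 at PC=0 (depth now 2)
Event 13 (EXEC): [IRQ2] PC=0: INC 2 -> ACC=-9
Event 14 (EXEC): [IRQ2] PC=1: INC 4 -> ACC=-5
Event 15 (EXEC): [IRQ2] PC=2: DEC 1 -> ACC=-6
Event 16 (EXEC): [IRQ2] PC=3: IRET -> resume IRQ0 at PC=0 (depth now 1)
Event 17 (INT 1): INT 1 arrives: push (IRQ0, PC=0), enter IRQ1 at PC=0 (depth now 2)
Event 18 (EXEC): [IRQ1] PC=0: DEC 3 -> ACC=-9
Event 19 (EXEC): [IRQ1] PC=1: INC 1 -> ACC=-8
Event 20 (EXEC): [IRQ1] PC=2: IRET -> resume IRQ0 at PC=0 (depth now 1)
Event 21 (INT 1): INT 1 arrives: push (IRQ0, PC=0), enter IRQ1 at PC=0 (depth now 2)
Event 22 (EXEC): [IRQ1] PC=0: DEC 3 -> ACC=-11
Event 23 (EXEC): [IRQ1] PC=1: INC 1 -> ACC=-10
Event 24 (EXEC): [IRQ1] PC=2: IRET -> resume IRQ0 at PC=0 (depth now 1)
Event 25 (EXEC): [IRQ0] PC=0: DEC 3 -> ACC=-13
Event 26 (EXEC): [IRQ0] PC=1: DEC 3 -> ACC=-16
Event 27 (EXEC): [IRQ0] PC=2: IRET -> resume MAIN at PC=2 (depth now 0)
Event 28 (EXEC): [MAIN] PC=2: NOP
Event 29 (EXEC): [MAIN] PC=3: INC 5 -> ACC=-11
Event 30 (EXEC): [MAIN] PC=4: NOP
Event 31 (EXEC): [MAIN] PC=5: HALT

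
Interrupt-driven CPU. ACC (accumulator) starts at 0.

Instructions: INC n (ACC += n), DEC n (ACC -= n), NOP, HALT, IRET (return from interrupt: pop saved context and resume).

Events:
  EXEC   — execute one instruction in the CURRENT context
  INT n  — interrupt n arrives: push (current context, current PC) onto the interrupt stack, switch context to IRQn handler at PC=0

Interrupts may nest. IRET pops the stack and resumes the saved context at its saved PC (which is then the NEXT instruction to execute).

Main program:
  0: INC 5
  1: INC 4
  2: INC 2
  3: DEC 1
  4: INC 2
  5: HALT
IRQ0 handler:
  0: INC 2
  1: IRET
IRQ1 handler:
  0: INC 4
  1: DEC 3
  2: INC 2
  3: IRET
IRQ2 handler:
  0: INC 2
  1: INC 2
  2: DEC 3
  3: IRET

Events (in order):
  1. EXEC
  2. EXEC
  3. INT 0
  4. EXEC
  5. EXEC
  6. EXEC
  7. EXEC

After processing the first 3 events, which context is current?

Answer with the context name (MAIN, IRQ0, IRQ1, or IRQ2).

Event 1 (EXEC): [MAIN] PC=0: INC 5 -> ACC=5
Event 2 (EXEC): [MAIN] PC=1: INC 4 -> ACC=9
Event 3 (INT 0): INT 0 arrives: push (MAIN, PC=2), enter IRQ0 at PC=0 (depth now 1)

Answer: IRQ0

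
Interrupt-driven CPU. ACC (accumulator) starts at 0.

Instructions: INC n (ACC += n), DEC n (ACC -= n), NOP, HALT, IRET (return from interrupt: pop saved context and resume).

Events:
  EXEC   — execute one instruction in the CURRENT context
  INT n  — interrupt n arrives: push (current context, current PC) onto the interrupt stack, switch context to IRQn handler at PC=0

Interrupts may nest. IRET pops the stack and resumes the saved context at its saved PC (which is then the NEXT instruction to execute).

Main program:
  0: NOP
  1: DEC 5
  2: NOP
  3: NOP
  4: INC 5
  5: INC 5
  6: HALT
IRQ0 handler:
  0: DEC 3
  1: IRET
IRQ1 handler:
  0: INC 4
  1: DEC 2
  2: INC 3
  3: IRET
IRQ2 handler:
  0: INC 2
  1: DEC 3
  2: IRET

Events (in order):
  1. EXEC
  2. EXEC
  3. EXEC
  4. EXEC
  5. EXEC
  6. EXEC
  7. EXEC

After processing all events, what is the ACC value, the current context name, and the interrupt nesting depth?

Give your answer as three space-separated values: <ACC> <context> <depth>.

Event 1 (EXEC): [MAIN] PC=0: NOP
Event 2 (EXEC): [MAIN] PC=1: DEC 5 -> ACC=-5
Event 3 (EXEC): [MAIN] PC=2: NOP
Event 4 (EXEC): [MAIN] PC=3: NOP
Event 5 (EXEC): [MAIN] PC=4: INC 5 -> ACC=0
Event 6 (EXEC): [MAIN] PC=5: INC 5 -> ACC=5
Event 7 (EXEC): [MAIN] PC=6: HALT

Answer: 5 MAIN 0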